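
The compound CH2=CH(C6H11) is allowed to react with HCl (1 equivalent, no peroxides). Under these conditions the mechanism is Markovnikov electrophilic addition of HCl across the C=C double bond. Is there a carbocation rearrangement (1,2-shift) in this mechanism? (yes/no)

The first-formed carbocation is secondary.
The adjacent cyclohexyl carbon already bears 2 other carbon substituents and has a hydrogen to migrate; after a 1,2-hydride shift from that carbon the positive charge sits on a tertiary centre.
Tertiary is more stable than secondary, so the shift occurs.

yes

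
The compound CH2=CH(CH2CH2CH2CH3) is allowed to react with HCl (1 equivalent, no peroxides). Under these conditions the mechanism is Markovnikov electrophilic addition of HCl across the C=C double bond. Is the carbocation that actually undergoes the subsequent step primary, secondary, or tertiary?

secondary

Step 1: Electrophilic addition begins with the π(C=C) electrons forming a bond to the proton of HCl. Following Markovnikov's rule, the resulting cation is secondary. The H–Cl bond breaks heterolytically, releasing Cl⁻.
No single 1,2-shift to an adjacent carbon would give a more-substituted cation, so no rearrangement occurs.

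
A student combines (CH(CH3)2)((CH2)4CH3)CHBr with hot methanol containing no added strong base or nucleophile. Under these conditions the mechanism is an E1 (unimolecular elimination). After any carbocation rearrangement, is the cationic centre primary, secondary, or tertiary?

tertiary

Step 1: Unassisted departure of Br⁻ (taking the C–Br bonding pair) generates a secondary carbocation.
Step 2: Carbocation rearrangement: a 1,2-hydride shift from the adjacent isopropyl carbon converts the initially-formed secondary cation into the more stable tertiary cation.
The cation rearranges from secondary to tertiary via a 1,2-hydride shift from the adjacent isopropyl carbon; the tertiary cation is what reacts next.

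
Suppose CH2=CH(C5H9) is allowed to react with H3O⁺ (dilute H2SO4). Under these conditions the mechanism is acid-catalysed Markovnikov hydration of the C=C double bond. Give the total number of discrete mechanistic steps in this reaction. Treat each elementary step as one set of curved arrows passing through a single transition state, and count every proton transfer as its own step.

4

Step 1: The π electrons of the C=C bond attack a proton of H3O⁺; Markovnikov addition places the new C–H on the less-substituted alkene carbon, so the positive charge ends up on the more-substituted carbon — a secondary carbocation. H2O is released.
Step 2: A 1,2-hydride shift from the adjacent cyclopentyl carbon moves the positive charge from the secondary centre to an adjacent carbon, generating a more stable tertiary carbocation.
Step 3: Water acts as the nucleophile: an oxygen lone pair bonds to the cationic carbon, giving an oxonium-ion intermediate.
Step 4: Deprotonation of the oxonium ion by a water molecule delivers the neutral alcohol and regenerates the acid catalyst.
Total: 4 elementary steps.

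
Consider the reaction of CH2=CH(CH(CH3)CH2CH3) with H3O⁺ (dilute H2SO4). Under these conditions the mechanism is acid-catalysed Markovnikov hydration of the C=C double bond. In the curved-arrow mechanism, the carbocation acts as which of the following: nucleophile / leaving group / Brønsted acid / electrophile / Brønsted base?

Step 3: A lone pair on the oxygen of H2O attacks the carbocation, forming a C–O bond and an oxonium ion (a protonated alcohol).
The carbocation accepts an electron pair into an empty or π* orbital — it is the electrophile.

electrophile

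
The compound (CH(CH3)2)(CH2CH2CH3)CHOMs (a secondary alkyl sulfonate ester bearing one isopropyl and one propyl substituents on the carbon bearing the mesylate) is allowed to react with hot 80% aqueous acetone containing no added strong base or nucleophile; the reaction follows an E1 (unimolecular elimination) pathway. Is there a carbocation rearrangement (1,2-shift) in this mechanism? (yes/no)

The first-formed carbocation is secondary.
The adjacent isopropyl carbon already bears 2 other carbon substituents and has a hydrogen to migrate; after a 1,2-hydride shift from that carbon the positive charge sits on a tertiary centre.
Tertiary is more stable than secondary, so the shift occurs.

yes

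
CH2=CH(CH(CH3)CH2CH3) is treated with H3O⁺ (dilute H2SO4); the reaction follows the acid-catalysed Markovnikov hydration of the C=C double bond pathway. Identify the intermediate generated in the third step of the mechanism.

oxonium ion

Step 1: Electrophilic addition begins with the π(C=C) electrons forming a bond to the proton of H3O⁺. Following Markovnikov's rule, the resulting cation is secondary. H2O is released.
Step 2: Carbocation rearrangement: a 1,2-hydride shift from the adjacent sec-butyl carbon converts the initially-formed secondary cation into the more stable tertiary cation.
Step 3: A lone pair on the oxygen of H2O attacks the carbocation, forming a C–O bond and an oxonium ion (a protonated alcohol).
After step 3 the species present is an oxonium ion.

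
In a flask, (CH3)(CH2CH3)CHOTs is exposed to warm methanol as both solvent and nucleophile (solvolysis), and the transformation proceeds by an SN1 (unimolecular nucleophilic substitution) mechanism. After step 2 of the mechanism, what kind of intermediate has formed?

oxonium ion

Step 1: Rate-determining heterolysis of the C–O bond gives TsO⁻ and a secondary carbocation.
Step 2: A lone pair on the oxygen of CH3OH attacks the carbocation, forming a new C–O σ-bond and an oxonium ion.
After step 2 the species present is an oxonium ion.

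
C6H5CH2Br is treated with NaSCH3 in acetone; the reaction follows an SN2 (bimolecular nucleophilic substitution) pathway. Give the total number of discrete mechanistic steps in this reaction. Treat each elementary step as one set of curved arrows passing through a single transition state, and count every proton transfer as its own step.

1

Step 1: The methanethiolate nucleophile donates a lone pair from S to the α-carbon in a backside attack; simultaneously the C–Br σ-bond breaks and both of its electrons leave with Br⁻. One concerted step with inversion of configuration.
Total: 1 elementary step.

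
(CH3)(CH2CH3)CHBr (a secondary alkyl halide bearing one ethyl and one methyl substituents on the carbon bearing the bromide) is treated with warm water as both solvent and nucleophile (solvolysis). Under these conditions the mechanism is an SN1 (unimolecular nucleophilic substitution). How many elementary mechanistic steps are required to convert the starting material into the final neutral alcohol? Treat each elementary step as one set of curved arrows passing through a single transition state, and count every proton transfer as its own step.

Step 1: Unassisted departure of Br⁻ (taking the C–Br bonding pair) generates a secondary carbocation.
(No 1,2-shift: no single shift to an adjacent carbon would give a more stable cation.)
Step 2: A lone pair on the oxygen of H2O attacks the carbocation, forming a new C–O σ-bond and an oxonium ion.
Step 3: Proton transfer from the O–H of the oxonium ion to a solvent molecule delivers the neutral alcohol.
Total: 3 elementary steps.

3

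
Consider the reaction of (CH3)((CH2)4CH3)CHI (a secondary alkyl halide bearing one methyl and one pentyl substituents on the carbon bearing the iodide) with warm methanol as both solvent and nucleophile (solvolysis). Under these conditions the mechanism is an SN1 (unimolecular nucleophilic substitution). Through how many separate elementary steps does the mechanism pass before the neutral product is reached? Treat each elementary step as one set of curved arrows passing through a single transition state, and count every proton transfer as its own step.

3

Step 1: Unassisted departure of I⁻ (taking the C–I bonding pair) generates a secondary carbocation.
(No 1,2-shift: no single shift to an adjacent carbon would give a more stable cation.)
Step 2: A lone pair on the oxygen of CH3OH attacks the carbocation, forming a new C–O σ-bond and an oxonium ion.
Step 3: A second solvent molecule removes the proton on oxygen, giving the neutral ether product.
Total: 3 elementary steps.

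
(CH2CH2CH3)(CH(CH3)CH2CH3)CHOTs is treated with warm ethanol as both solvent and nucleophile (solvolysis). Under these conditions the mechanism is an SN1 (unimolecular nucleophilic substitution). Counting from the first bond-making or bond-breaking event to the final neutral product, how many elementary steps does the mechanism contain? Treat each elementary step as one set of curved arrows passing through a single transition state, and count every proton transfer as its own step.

Step 1: Rate-determining heterolysis of the C–O bond gives TsO⁻ and a secondary carbocation.
Step 2: Carbocation rearrangement: a 1,2-hydride shift from the adjacent sec-butyl carbon converts the initially-formed secondary cation into the more stable tertiary cation.
Step 3: Nucleophilic capture: the oxygen of CH3CH2OH bonds to the cationic carbon, producing an oxonium-ion intermediate.
Step 4: Deprotonation of the oxonium oxygen by solvent ethanol yields the neutral ether.
Total: 4 elementary steps.

4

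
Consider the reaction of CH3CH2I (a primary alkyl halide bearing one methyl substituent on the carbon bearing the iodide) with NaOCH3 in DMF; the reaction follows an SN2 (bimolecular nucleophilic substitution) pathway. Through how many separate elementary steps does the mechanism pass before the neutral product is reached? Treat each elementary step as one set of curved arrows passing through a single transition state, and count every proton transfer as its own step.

Step 1: The methoxide nucleophile donates a lone pair from O to the α-carbon in a backside attack; simultaneously the C–I σ-bond breaks and both of its electrons leave with I⁻. One concerted step with inversion of configuration.
Total: 1 elementary step.

1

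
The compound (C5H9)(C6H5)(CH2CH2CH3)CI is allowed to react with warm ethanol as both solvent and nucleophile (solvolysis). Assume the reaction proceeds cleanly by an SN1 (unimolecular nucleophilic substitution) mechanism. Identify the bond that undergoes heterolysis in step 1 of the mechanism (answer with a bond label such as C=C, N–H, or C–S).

C–I

Step 1: Ionisation: the C–I σ-bond cleaves heterolytically; both bonding electrons depart with I⁻, leaving a tertiary carbocation at the α-carbon.
The bond broken in this step is the C–I bond.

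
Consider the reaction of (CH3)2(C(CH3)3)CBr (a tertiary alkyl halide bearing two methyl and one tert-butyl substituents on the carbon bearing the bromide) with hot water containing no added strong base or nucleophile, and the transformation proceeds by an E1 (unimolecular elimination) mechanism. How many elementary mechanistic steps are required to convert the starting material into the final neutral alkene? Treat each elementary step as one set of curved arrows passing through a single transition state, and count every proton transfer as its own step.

2

Step 1: Unassisted departure of Br⁻ (taking the C–Br bonding pair) generates a tertiary carbocation.
(No 1,2-shift: no single shift to an adjacent carbon would give a more stable cation.)
Step 2: A weak base (a water molecule from the solvent) removes a proton from a carbon adjacent to the cationic centre; the electrons of that C–H bond become the new π(C=C) bond, giving the alkene.
Total: 2 elementary steps.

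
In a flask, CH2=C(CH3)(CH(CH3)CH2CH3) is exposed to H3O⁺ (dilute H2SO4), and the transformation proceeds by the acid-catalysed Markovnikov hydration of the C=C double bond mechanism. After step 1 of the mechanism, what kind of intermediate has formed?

Step 1: Electrophilic addition begins with the π(C=C) electrons forming a bond to the proton of H3O⁺. Following Markovnikov's rule, the resulting cation is tertiary. H2O is released.
After step 1 the species present is a tertiary carbocation.

tertiary carbocation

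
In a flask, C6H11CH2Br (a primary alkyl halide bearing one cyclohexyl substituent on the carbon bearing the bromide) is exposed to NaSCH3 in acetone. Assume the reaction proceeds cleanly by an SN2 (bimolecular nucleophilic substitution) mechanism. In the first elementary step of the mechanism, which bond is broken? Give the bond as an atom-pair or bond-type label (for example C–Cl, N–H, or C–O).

Step 1: Backside attack by CH3S⁻ on the carbon bearing the bromide: the new C–S bond forms as the C–Br bond breaks, with Walden inversion at carbon.
The bond broken in this step is the C–Br bond.

C–Br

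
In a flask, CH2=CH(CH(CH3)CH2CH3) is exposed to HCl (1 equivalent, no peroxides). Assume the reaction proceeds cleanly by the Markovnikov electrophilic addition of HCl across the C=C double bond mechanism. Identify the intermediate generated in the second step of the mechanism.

Step 1: Electrophilic addition begins with the π(C=C) electrons forming a bond to the proton of HCl. Following Markovnikov's rule, the resulting cation is secondary. The H–Cl bond breaks heterolytically, releasing Cl⁻.
Step 2: Carbocation rearrangement: a 1,2-hydride shift from the adjacent sec-butyl carbon converts the initially-formed secondary cation into the more stable tertiary cation.
After step 2 the species present is a tertiary carbocation.

tertiary carbocation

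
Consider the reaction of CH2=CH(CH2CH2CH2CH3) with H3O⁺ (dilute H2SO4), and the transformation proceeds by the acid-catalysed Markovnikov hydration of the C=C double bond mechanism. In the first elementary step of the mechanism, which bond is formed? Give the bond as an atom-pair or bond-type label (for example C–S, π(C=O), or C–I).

Step 1: The π electrons of the C=C bond attack a proton of H3O⁺; Markovnikov addition places the new C–H on the less-substituted alkene carbon, so the positive charge ends up on the more-substituted carbon — a secondary carbocation. H2O is released.
The bond formed in this step is the C–H bond.

C–H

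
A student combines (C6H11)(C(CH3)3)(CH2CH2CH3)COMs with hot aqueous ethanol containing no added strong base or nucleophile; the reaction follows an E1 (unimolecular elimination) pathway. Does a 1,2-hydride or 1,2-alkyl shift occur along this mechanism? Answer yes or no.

no

The first-formed carbocation is tertiary.
No single 1,2-shift to an adjacent carbon would produce a more-substituted cation than the one already present, so no rearrangement occurs.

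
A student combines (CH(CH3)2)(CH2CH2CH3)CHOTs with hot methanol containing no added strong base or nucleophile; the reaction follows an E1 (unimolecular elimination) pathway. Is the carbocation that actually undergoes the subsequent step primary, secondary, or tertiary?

tertiary

Step 1: Rate-determining heterolysis of the C–O bond gives TsO⁻ and a secondary carbocation.
Step 2: Carbocation rearrangement: a 1,2-hydride shift from the adjacent isopropyl carbon converts the initially-formed secondary cation into the more stable tertiary cation.
The cation rearranges from secondary to tertiary via a 1,2-hydride shift from the adjacent isopropyl carbon; the tertiary cation is what reacts next.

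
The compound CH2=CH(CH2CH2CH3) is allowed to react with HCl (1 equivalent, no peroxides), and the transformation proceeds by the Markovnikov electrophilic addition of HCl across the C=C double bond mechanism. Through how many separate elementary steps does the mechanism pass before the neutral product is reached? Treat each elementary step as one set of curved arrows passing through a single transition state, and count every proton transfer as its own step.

Step 1: Electrophilic addition begins with the π(C=C) electrons forming a bond to the proton of HCl. Following Markovnikov's rule, the resulting cation is secondary. The H–Cl bond breaks heterolytically, releasing Cl⁻.
(No 1,2-shift: no single shift to an adjacent carbon would give a more stable cation.)
Step 2: Cl⁻ captures the cation: a lone pair on Cl⁻ fills the empty p orbital, producing the alkyl halide product.
Total: 2 elementary steps.

2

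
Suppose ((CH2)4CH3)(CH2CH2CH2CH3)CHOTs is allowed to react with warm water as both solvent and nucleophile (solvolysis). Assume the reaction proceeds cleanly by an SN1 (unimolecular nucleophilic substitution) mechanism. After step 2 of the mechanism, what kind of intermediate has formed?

Step 1: The C–O bond breaks with both electrons going to the tosylate; TsO⁻ leaves and a secondary carbocation remains.
Step 2: Nucleophilic capture: the oxygen of H2O bonds to the cationic carbon, producing an oxonium-ion intermediate.
After step 2 the species present is an oxonium ion.

oxonium ion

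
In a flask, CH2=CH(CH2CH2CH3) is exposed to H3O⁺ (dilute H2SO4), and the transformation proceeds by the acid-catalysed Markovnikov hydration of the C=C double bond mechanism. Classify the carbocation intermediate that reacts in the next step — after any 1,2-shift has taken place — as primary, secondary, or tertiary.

Step 1: Electrophilic addition begins with the π(C=C) electrons forming a bond to the proton of H3O⁺. Following Markovnikov's rule, the resulting cation is secondary. H2O is released.
No single 1,2-shift to an adjacent carbon would give a more-substituted cation, so no rearrangement occurs.

secondary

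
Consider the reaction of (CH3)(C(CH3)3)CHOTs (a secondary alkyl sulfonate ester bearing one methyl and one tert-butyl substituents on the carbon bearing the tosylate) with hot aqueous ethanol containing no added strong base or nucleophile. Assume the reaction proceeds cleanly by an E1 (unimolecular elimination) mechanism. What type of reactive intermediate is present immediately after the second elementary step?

Step 1: Rate-determining heterolysis of the C–O bond gives TsO⁻ and a secondary carbocation.
Step 2: A methyl group with its bonding pair migrates from the adjacent tert-butyl carbon to the cationic centre — a 1,2-methyl shift — upgrading the secondary cation to a tertiary one.
After step 2 the species present is a tertiary carbocation.

tertiary carbocation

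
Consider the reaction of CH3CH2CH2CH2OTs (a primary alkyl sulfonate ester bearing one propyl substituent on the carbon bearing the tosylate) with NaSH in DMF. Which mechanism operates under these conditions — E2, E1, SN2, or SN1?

Conditions: a primary substrate with a strong nucleophile in the polar aprotic solvent DMF.
These conditions are the textbook signature of the SN2 pathway.
An unhindered substrate with a strong nucleophile in a polar aprotic solvent favours one-step backside displacement.

SN2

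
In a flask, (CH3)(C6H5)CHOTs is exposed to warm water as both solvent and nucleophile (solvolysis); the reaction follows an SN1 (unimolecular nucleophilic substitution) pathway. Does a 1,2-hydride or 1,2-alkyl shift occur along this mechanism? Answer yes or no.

The first-formed carbocation is secondary.
No single 1,2-shift to an adjacent carbon would produce a more-substituted cation than the one already present, so no rearrangement occurs.

no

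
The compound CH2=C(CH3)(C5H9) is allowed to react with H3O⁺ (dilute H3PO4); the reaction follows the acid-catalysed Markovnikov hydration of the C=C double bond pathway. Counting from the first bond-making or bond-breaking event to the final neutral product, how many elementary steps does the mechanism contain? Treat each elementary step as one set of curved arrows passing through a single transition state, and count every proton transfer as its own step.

Step 1: Electrophilic addition begins with the π(C=C) electrons forming a bond to the proton of H3O⁺. Following Markovnikov's rule, the resulting cation is tertiary. H2O is released.
(No 1,2-shift: no single shift to an adjacent carbon would give a more stable cation.)
Step 2: Water acts as the nucleophile: an oxygen lone pair bonds to the cationic carbon, giving an oxonium-ion intermediate.
Step 3: H2O removes a proton from the oxonium oxygen, regenerating H3O⁺ and giving the neutral alcohol.
Total: 3 elementary steps.

3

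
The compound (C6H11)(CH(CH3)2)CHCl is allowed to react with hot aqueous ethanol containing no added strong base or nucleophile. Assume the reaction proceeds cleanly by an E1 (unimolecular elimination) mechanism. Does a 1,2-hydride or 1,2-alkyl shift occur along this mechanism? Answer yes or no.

yes

The first-formed carbocation is secondary.
The adjacent cyclohexyl carbon already bears 2 other carbon substituents and has a hydrogen to migrate; after a 1,2-hydride shift from that carbon the positive charge sits on a tertiary centre.
Tertiary is more stable than secondary, so the shift occurs.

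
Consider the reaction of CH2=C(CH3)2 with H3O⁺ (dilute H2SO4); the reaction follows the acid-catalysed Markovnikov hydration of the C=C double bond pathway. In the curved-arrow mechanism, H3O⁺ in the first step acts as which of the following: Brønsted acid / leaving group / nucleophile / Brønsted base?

Brønsted acid

Step 1: Protonation of the alkene by H3O⁺: the π bond acts as the nucleophile and picks up H⁺, giving the more stable (Markovnikov) tertiary carbocation. H2O is released.
H3O⁺ in the first step donates a proton in a proton-transfer step — a Brønsted acid.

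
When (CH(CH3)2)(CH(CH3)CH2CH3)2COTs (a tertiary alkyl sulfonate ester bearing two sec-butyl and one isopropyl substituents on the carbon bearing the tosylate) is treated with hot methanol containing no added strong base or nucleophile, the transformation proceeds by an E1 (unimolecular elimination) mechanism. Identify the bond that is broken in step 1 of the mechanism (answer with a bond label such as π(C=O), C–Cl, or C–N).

Step 1: Unassisted departure of TsO⁻ (taking the C–O bonding pair) generates a tertiary carbocation.
The bond broken in this step is the C–O bond.

C–O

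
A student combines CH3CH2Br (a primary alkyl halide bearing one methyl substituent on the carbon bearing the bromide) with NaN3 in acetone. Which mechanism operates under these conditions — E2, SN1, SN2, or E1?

SN2

Conditions: a primary substrate with a strong nucleophile in the polar aprotic solvent acetone.
These conditions are the textbook signature of the SN2 pathway.
An unhindered substrate with a strong nucleophile in a polar aprotic solvent favours one-step backside displacement.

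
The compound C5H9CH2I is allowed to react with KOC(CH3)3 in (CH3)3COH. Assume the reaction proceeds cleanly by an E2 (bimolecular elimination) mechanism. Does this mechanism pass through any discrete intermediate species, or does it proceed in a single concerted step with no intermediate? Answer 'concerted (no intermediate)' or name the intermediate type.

Concerted anti-periplanar elimination: (CH3)3CO⁻ abstracts a β-H while I⁻ leaves, and the C–H electrons become the new C=C π bond — all in a single transition state.
All bond changes occur in one transition state; no discrete intermediate is formed.

concerted (no intermediate)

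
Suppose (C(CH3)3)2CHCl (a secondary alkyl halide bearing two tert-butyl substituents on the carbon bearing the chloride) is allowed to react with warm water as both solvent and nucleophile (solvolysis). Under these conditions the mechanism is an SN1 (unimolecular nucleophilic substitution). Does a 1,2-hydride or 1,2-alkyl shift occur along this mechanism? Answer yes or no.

The first-formed carbocation is secondary.
The adjacent tert-butyl carbon has no hydrogen but bears methyl groups; migration of one methyl with its bonding pair (a 1,2-methyl shift) places the charge on a tertiary centre.
Tertiary is more stable than secondary, so the shift occurs.

yes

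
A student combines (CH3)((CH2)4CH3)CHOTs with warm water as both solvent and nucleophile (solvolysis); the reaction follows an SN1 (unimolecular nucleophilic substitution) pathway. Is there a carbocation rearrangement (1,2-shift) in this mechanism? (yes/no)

The first-formed carbocation is secondary.
No single 1,2-shift to an adjacent carbon would produce a more-substituted cation than the one already present, so no rearrangement occurs.

no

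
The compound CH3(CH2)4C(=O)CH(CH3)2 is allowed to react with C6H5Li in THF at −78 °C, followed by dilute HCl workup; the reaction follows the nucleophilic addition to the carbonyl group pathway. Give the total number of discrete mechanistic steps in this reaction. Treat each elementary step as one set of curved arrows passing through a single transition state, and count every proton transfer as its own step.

Step 1: Nucleophilic addition: the carbanion-like carbon of C6H5Li adds to the carbonyl carbon, pushing the π(C=O) electron pair onto oxygen and giving a tetrahedral alkoxide.
Step 2: Protonation of the alkoxide by dilute HCl workup furnishes an alcohol.
Total: 2 elementary steps.

2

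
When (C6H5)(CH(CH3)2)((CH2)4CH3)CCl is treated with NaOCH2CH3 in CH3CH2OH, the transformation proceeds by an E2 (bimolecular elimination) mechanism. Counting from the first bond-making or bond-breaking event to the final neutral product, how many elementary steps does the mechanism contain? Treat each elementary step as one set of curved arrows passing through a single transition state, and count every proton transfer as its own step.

1

Step 1: In one step, CH3CH2O⁻ pulls off a β-proton, the C–Cl bond cleaves, and a C=C double bond forms between the α- and β-carbons (E2, anti elimination).
Total: 1 elementary step.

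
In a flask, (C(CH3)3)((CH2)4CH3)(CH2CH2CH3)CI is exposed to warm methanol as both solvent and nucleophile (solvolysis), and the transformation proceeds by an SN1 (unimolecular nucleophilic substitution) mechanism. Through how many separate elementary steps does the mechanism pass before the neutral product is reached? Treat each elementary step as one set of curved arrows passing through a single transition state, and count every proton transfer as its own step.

3

Step 1: Rate-determining heterolysis of the C–I bond gives I⁻ and a tertiary carbocation.
(No 1,2-shift: no single shift to an adjacent carbon would give a more stable cation.)
Step 2: CH3OH donates an oxygen lone pair into the empty p orbital of the cation, giving a protonated ether (an oxonium ion).
Step 3: Proton transfer from the O–H of the oxonium ion to a solvent molecule delivers the neutral ether.
Total: 3 elementary steps.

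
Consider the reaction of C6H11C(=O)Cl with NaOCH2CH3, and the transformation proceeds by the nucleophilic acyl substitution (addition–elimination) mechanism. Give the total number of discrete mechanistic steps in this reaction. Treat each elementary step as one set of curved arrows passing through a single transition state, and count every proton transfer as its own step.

Step 1: A lone pair on the O of CH3CH2O⁻ attacks the electrophilic acyl carbon; the π(C=O) electrons move onto oxygen, giving a tetrahedral intermediate.
Step 2: An oxygen lone pair re-forms the C=O π bond as the C–Cl σ-bond breaks; Cl⁻ is expelled.
Total: 2 elementary steps.

2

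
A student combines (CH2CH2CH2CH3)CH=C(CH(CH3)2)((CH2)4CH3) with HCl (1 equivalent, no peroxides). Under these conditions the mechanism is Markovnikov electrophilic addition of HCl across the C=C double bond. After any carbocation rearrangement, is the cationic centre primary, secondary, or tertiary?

Step 1: The π electrons of the C=C bond attack a proton of HCl; Markovnikov addition places the new C–H on the less-substituted alkene carbon, so the positive charge ends up on the more-substituted carbon — a tertiary carbocation. The H–Cl bond breaks heterolytically, releasing Cl⁻.
No single 1,2-shift to an adjacent carbon would give a more-substituted cation, so no rearrangement occurs.

tertiary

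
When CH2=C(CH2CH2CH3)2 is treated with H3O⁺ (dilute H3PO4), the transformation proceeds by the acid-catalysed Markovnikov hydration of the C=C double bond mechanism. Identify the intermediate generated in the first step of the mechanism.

tertiary carbocation

Step 1: Protonation of the alkene by H3O⁺: the π bond acts as the nucleophile and picks up H⁺, giving the more stable (Markovnikov) tertiary carbocation. H2O is released.
After step 1 the species present is a tertiary carbocation.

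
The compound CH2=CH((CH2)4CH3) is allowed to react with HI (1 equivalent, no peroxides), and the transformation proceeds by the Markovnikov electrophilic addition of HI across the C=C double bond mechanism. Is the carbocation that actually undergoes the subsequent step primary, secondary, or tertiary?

secondary

Step 1: Electrophilic addition begins with the π(C=C) electrons forming a bond to the proton of HI. Following Markovnikov's rule, the resulting cation is secondary. The H–I bond breaks heterolytically, releasing I⁻.
No single 1,2-shift to an adjacent carbon would give a more-substituted cation, so no rearrangement occurs.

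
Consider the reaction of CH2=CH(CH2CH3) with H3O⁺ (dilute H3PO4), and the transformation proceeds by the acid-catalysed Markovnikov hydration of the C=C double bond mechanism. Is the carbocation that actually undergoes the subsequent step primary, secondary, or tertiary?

Step 1: Electrophilic addition begins with the π(C=C) electrons forming a bond to the proton of H3O⁺. Following Markovnikov's rule, the resulting cation is secondary. H2O is released.
No single 1,2-shift to an adjacent carbon would give a more-substituted cation, so no rearrangement occurs.

secondary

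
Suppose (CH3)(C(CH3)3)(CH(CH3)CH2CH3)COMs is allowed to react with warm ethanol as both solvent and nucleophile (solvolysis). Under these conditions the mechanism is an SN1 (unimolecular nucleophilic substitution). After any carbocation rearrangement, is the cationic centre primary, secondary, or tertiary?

tertiary

Step 1: Ionisation: the C–O σ-bond cleaves heterolytically; both bonding electrons depart with MsO⁻, leaving a tertiary carbocation at the α-carbon.
No single 1,2-shift to an adjacent carbon would give a more-substituted cation, so no rearrangement occurs.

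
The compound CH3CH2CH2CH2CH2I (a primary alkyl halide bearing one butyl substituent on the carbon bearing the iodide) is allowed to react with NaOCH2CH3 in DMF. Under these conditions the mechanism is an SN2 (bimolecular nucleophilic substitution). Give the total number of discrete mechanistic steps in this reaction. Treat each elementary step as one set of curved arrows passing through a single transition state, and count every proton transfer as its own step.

1

Step 1: CH3CH2O⁻ attacks the back face of the α-carbon while I⁻ departs with the C–I bonding pair — a single concerted displacement through a pentacoordinate transition state.
Total: 1 elementary step.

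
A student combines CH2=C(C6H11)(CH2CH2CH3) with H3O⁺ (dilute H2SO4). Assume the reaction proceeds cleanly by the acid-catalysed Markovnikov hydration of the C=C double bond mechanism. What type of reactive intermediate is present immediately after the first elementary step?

Step 1: Electrophilic addition begins with the π(C=C) electrons forming a bond to the proton of H3O⁺. Following Markovnikov's rule, the resulting cation is tertiary. H2O is released.
After step 1 the species present is a tertiary carbocation.

tertiary carbocation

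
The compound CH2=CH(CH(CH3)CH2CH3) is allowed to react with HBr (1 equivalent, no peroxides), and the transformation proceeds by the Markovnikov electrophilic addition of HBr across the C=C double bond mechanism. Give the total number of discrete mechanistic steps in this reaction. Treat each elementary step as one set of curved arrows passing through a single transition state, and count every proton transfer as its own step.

3

Step 1: Electrophilic addition begins with the π(C=C) electrons forming a bond to the proton of HBr. Following Markovnikov's rule, the resulting cation is secondary. The H–Br bond breaks heterolytically, releasing Br⁻.
Step 2: A 1,2-hydride shift from the adjacent sec-butyl carbon moves the positive charge from the secondary centre to an adjacent carbon, generating a more stable tertiary carbocation.
Step 3: The Br⁻ anion donates a lone pair to the carbocation, forming the new C–Br σ-bond and giving the neutral alkyl halide.
Total: 3 elementary steps.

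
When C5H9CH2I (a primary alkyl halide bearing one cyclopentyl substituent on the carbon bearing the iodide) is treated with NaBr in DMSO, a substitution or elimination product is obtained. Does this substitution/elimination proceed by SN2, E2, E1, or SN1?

Conditions: a primary substrate with a strong nucleophile in the polar aprotic solvent DMSO.
These conditions are the textbook signature of the SN2 pathway.
An unhindered substrate with a strong nucleophile in a polar aprotic solvent favours one-step backside displacement.

SN2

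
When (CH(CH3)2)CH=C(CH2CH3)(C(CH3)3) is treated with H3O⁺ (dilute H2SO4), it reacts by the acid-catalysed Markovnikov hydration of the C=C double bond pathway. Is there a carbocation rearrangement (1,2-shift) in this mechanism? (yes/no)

The first-formed carbocation is tertiary.
No single 1,2-shift to an adjacent carbon would produce a more-substituted cation than the one already present, so no rearrangement occurs.

no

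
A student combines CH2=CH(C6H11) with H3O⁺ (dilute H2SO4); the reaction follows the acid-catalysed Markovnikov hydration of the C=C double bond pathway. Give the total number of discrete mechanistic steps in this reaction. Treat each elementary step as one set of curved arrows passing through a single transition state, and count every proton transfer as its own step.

4

Step 1: Electrophilic addition begins with the π(C=C) electrons forming a bond to the proton of H3O⁺. Following Markovnikov's rule, the resulting cation is secondary. H2O is released.
Step 2: Carbocation rearrangement: a 1,2-hydride shift from the adjacent cyclohexyl carbon converts the initially-formed secondary cation into the more stable tertiary cation.
Step 3: A lone pair on the oxygen of H2O attacks the carbocation, forming a C–O bond and an oxonium ion (a protonated alcohol).
Step 4: Deprotonation of the oxonium ion by a water molecule delivers the neutral alcohol and regenerates the acid catalyst.
Total: 4 elementary steps.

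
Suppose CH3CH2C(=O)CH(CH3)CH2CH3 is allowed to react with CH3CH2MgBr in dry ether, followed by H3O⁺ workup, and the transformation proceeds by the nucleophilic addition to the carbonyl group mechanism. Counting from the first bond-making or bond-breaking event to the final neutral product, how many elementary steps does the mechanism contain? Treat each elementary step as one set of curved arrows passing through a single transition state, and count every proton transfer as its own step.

2

Step 1: Nucleophilic addition: the carbanion-like carbon of CH3CH2MgBr adds to the carbonyl carbon, pushing the π(C=O) electron pair onto oxygen and giving a tetrahedral alkoxide.
Step 2: Protonation of the alkoxide by H3O⁺ workup furnishes an alcohol.
Total: 2 elementary steps.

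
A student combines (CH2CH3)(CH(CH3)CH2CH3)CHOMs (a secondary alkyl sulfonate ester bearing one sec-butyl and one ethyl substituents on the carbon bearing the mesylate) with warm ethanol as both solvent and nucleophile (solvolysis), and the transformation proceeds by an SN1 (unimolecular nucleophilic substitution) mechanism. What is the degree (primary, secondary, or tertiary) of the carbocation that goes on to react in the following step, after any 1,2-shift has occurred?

Step 1: Rate-determining heterolysis of the C–O bond gives MsO⁻ and a secondary carbocation.
Step 2: A 1,2-hydride shift from the adjacent sec-butyl carbon moves the positive charge from the secondary centre to an adjacent carbon, generating a more stable tertiary carbocation.
The cation rearranges from secondary to tertiary via a 1,2-hydride shift from the adjacent sec-butyl carbon; the tertiary cation is what reacts next.

tertiary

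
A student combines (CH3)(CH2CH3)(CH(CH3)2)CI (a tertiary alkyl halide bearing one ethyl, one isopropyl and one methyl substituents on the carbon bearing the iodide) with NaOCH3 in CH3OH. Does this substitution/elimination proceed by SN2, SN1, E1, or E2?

Conditions: a strong base with a tertiary substrate bearing a β-hydrogen.
These conditions are the textbook signature of the E2 pathway.
A strong (often hindered) base removes a β-H in concert with loss of the leaving group — bimolecular elimination.

E2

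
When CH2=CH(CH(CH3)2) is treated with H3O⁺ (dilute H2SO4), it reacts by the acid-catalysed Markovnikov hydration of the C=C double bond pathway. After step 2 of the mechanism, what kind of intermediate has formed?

tertiary carbocation

Step 1: The π electrons of the C=C bond attack a proton of H3O⁺; Markovnikov addition places the new C–H on the less-substituted alkene carbon, so the positive charge ends up on the more-substituted carbon — a secondary carbocation. H2O is released.
Step 2: Carbocation rearrangement: a 1,2-hydride shift from the adjacent isopropyl carbon converts the initially-formed secondary cation into the more stable tertiary cation.
After step 2 the species present is a tertiary carbocation.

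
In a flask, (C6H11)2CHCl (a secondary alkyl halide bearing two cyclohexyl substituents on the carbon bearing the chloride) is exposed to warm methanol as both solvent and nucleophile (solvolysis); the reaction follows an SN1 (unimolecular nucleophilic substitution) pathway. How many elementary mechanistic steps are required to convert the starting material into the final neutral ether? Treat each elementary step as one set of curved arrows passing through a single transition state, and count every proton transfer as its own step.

4

Step 1: Ionisation: the C–Cl σ-bond cleaves heterolytically; both bonding electrons depart with Cl⁻, leaving a secondary carbocation at the α-carbon.
Step 2: Carbocation rearrangement: a 1,2-hydride shift from the adjacent cyclohexyl carbon converts the initially-formed secondary cation into the more stable tertiary cation.
Step 3: A lone pair on the oxygen of CH3OH attacks the carbocation, forming a new C–O σ-bond and an oxonium ion.
Step 4: Proton transfer from the O–H of the oxonium ion to a solvent molecule delivers the neutral ether.
Total: 4 elementary steps.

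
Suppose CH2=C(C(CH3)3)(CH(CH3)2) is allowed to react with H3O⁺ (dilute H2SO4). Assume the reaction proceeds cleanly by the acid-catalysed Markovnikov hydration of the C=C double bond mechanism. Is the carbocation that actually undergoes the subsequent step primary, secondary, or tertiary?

tertiary

Step 1: Protonation of the alkene by H3O⁺: the π bond acts as the nucleophile and picks up H⁺, giving the more stable (Markovnikov) tertiary carbocation. H2O is released.
No single 1,2-shift to an adjacent carbon would give a more-substituted cation, so no rearrangement occurs.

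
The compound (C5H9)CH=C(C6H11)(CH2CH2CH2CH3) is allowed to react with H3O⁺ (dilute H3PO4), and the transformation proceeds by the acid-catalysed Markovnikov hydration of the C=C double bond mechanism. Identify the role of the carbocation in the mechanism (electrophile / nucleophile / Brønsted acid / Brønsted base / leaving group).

Step 2: A lone pair on the oxygen of H2O attacks the carbocation, forming a C–O bond and an oxonium ion (a protonated alcohol).
The carbocation accepts an electron pair into an empty or π* orbital — it is the electrophile.

electrophile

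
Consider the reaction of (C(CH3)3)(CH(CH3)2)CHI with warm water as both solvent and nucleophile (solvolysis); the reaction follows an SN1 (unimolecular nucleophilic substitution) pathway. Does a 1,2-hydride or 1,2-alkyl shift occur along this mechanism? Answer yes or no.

yes

The first-formed carbocation is secondary.
The adjacent isopropyl carbon already bears 2 other carbon substituents and has a hydrogen to migrate; after a 1,2-hydride shift from that carbon the positive charge sits on a tertiary centre.
Tertiary is more stable than secondary, so the shift occurs.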